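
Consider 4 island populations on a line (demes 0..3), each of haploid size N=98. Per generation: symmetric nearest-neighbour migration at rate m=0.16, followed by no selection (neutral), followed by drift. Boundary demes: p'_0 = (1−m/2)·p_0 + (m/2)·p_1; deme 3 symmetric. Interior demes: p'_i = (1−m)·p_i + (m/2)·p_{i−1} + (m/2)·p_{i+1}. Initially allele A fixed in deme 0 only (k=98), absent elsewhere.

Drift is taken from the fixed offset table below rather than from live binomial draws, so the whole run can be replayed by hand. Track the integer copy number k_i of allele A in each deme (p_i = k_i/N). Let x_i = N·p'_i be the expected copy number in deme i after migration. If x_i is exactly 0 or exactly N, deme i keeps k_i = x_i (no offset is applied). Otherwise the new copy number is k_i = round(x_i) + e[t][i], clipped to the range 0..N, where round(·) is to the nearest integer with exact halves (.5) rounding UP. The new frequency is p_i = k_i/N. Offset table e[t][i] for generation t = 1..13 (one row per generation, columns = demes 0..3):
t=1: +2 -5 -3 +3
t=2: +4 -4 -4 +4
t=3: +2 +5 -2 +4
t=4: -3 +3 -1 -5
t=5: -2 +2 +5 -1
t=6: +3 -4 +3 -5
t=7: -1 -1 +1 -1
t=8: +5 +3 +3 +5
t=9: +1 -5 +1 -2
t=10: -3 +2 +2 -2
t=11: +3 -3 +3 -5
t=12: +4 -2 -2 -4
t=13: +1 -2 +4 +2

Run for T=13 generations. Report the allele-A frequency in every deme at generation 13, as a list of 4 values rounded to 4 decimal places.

t=0: k=[98 0 0 0]
t=1: x=[90.1600 7.8400 0.0000 0.0000] k=[92 3 0 0]
t=2: x=[84.8800 9.8800 0.2400 0.0000] k=[89 6 0 0]
t=3: x=[82.3600 12.1600 0.4800 0.0000] k=[84 17 0 0]
t=4: x=[78.6400 21.0000 1.3600 0.0000] k=[76 24 0 0]
t=5: x=[71.8400 26.2400 1.9200 0.0000] k=[70 28 7 0]
t=6: x=[66.6400 29.6800 8.1200 0.5600] k=[70 26 11 0]
t=7: x=[66.4800 28.3200 11.3200 0.8800] k=[65 27 12 0]
t=8: x=[61.9600 28.8400 12.2400 0.9600] k=[67 32 15 6]
t=9: x=[64.2000 33.4400 15.6400 6.7200] k=[65 28 17 5]
t=10: x=[62.0400 30.0800 16.9200 5.9600] k=[59 32 19 4]
t=11: x=[56.8400 33.1200 18.8400 5.2000] k=[60 30 22 0]
t=12: x=[57.6000 31.7600 20.8800 1.7600] k=[62 30 19 0]
t=13: x=[59.4400 31.6800 18.3600 1.5200] k=[60 30 22 4]

[0.6122, 0.3061, 0.2245, 0.0408]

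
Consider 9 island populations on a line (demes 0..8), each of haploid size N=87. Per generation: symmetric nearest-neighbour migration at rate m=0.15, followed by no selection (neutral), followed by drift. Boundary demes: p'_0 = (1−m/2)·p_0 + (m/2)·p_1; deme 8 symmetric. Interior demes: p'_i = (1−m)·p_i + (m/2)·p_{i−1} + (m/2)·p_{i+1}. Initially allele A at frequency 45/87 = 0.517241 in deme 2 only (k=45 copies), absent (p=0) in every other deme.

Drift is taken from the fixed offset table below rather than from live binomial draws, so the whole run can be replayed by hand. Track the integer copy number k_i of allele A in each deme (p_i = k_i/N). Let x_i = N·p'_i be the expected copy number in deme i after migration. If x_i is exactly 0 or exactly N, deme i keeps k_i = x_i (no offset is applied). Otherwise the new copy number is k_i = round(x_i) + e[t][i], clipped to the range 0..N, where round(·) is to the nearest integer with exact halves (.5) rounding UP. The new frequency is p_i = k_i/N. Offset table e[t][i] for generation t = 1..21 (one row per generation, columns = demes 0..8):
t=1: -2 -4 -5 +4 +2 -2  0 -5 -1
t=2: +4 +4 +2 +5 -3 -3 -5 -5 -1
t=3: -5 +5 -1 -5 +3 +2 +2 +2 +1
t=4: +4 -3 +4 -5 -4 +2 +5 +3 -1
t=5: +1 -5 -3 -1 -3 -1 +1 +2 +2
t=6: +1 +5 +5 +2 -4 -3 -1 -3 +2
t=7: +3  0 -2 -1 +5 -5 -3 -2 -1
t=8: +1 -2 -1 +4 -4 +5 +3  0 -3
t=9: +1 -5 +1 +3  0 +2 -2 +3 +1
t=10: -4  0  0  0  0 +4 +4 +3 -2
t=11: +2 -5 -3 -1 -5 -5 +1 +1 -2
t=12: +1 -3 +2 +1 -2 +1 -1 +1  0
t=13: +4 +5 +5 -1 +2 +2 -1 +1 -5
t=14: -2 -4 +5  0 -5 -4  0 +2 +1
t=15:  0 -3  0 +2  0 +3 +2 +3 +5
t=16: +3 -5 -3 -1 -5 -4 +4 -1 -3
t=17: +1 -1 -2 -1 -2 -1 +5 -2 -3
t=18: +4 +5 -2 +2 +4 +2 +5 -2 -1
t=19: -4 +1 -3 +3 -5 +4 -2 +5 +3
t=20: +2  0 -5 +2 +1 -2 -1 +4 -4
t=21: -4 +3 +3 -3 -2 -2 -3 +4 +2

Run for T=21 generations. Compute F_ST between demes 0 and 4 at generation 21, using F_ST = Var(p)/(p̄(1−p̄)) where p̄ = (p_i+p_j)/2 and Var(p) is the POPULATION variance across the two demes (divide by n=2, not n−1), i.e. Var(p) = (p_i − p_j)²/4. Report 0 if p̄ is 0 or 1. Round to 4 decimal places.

0.0273

t=0: k=[0 0 45 0 0 0 0 0 0]
t=1: x=[0.0000 3.3750 38.2500 3.3750 0.0000 0.0000 0.0000 0.0000 0.0000] k=[0 0 33 7 0 0 0 0 0]
t=2: x=[0.0000 2.4750 28.5750 8.4250 0.5250 0.0000 0.0000 0.0000 0.0000] k=[0 6 31 13 0 0 0 0 0]
t=3: x=[0.4500 7.4250 27.7750 13.3750 0.9750 0.0000 0.0000 0.0000 0.0000] k=[0 12 27 8 4 0 0 0 0]
t=4: x=[0.9000 12.2250 24.4500 9.1250 4.0000 0.3000 0.0000 0.0000 0.0000] k=[5 9 28 4 0 2 0 0 0]
t=5: x=[5.3000 10.1250 24.7750 5.5000 0.4500 1.7000 0.1500 0.0000 0.0000] k=[6 5 22 5 0 1 1 0 0]
t=6: x=[5.9250 6.3500 19.4500 5.9000 0.4500 0.9250 0.9250 0.0750 0.0000] k=[7 11 24 8 0 0 0 0 0]
t=7: x=[7.3000 11.6750 21.8250 8.6000 0.6000 0.0000 0.0000 0.0000 0.0000] k=[10 12 20 8 6 0 0 0 0]
t=8: x=[10.1500 12.4500 18.5000 8.7500 5.7000 0.4500 0.0000 0.0000 0.0000] k=[11 10 18 13 2 5 0 0 0]
t=9: x=[10.9250 10.6750 17.0250 12.5500 3.0500 4.4000 0.3750 0.0000 0.0000] k=[12 6 18 16 3 6 0 0 0]
t=10: x=[11.5500 7.3500 16.9500 15.1750 4.2000 5.3250 0.4500 0.0000 0.0000] k=[8 7 17 15 4 9 4 0 0]
t=11: x=[7.9250 7.8250 16.1000 14.3250 5.2000 8.2500 4.0750 0.3000 0.0000] k=[10 3 13 13 0 3 5 1 0]
t=12: x=[9.4750 4.2750 12.2500 12.0250 1.2000 2.9250 4.5500 1.2250 0.0750] k=[10 1 14 13 0 4 4 2 0]
t=13: x=[9.3250 2.6500 12.9500 12.1000 1.2750 3.7000 3.8500 2.0000 0.1500] k=[13 8 18 11 3 6 3 3 0]
t=14: x=[12.6250 9.1250 16.7250 10.9250 3.8250 5.5500 3.2250 2.7750 0.2250] k=[11 5 22 11 0 2 3 5 1]
t=15: x=[10.5500 6.7250 19.9000 11.0000 0.9750 1.9250 3.0750 4.5500 1.3000] k=[11 4 20 13 1 5 5 8 6]
t=16: x=[10.4750 5.7250 18.2750 12.6250 2.2000 4.7000 5.2250 7.6250 6.1500] k=[13 1 15 12 0 1 9 7 3]
t=17: x=[12.1000 2.9500 13.7250 11.3250 0.9750 1.5250 8.2500 6.8500 3.3000] k=[13 2 12 10 0 1 13 5 0]
t=18: x=[12.1750 3.5750 11.1000 9.4000 0.8250 1.8250 11.5000 5.2250 0.3750] k=[16 9 9 11 5 4 17 3 0]
t=19: x=[15.4750 9.5250 9.1500 10.4000 5.3750 5.0500 14.9750 3.8250 0.2250] k=[11 11 6 13 0 9 13 9 3]
t=20: x=[11.0000 10.6250 6.9000 11.5000 1.6500 8.6250 12.4000 8.8500 3.4500] k=[13 11 2 14 3 7 11 13 0]
t=21: x=[12.8500 10.4750 3.5750 12.2750 4.1250 7.0000 10.8500 11.8750 0.9750] k=[9 13 7 9 2 5 8 16 3]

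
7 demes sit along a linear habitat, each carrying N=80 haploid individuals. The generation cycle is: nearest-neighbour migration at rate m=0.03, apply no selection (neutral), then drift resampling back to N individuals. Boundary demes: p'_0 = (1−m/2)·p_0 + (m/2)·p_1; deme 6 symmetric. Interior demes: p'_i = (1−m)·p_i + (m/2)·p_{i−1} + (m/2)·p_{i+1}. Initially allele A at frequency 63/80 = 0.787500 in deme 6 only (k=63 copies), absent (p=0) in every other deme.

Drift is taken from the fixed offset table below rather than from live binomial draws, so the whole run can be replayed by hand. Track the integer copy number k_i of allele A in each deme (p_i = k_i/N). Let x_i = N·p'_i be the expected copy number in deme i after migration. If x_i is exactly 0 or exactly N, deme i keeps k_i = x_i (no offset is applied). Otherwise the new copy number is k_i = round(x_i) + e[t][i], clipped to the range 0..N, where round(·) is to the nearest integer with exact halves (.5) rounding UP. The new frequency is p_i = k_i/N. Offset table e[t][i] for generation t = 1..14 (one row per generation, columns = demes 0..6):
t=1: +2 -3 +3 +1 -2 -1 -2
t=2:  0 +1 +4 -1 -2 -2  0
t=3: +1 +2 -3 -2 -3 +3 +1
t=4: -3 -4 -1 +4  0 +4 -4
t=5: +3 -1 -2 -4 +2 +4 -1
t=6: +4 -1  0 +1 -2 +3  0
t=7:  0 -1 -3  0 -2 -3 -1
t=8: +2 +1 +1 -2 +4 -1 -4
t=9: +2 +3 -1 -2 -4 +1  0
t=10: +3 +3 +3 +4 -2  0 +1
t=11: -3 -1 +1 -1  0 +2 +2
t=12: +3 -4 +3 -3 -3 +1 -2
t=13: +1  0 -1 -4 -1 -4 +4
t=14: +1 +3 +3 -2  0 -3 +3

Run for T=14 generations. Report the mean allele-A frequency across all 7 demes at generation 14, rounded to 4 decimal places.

0.1411

t=0: k=[0 0 0 0 0 0 63]
t=1: x=[0.0000 0.0000 0.0000 0.0000 0.0000 0.9450 62.0550] k=[0 0 0 0 0 0 60]
t=2: x=[0.0000 0.0000 0.0000 0.0000 0.0000 0.9000 59.1000] k=[0 0 0 0 0 0 59]
t=3: x=[0.0000 0.0000 0.0000 0.0000 0.0000 0.8850 58.1150] k=[0 0 0 0 0 4 59]
t=4: x=[0.0000 0.0000 0.0000 0.0000 0.0600 4.7650 58.1750] k=[0 0 0 0 0 9 54]
t=5: x=[0.0000 0.0000 0.0000 0.0000 0.1350 9.5400 53.3250] k=[0 0 0 0 2 14 52]
t=6: x=[0.0000 0.0000 0.0000 0.0300 2.1500 14.3900 51.4300] k=[0 0 0 1 0 17 51]
t=7: x=[0.0000 0.0000 0.0150 0.9700 0.2700 17.2550 50.4900] k=[0 0 0 1 0 14 49]
t=8: x=[0.0000 0.0000 0.0150 0.9700 0.2250 14.3150 48.4750] k=[0 0 1 0 4 13 44]
t=9: x=[0.0000 0.0150 0.9700 0.0750 4.0750 13.3300 43.5350] k=[0 3 0 0 0 14 44]
t=10: x=[0.0450 2.9100 0.0450 0.0000 0.2100 14.2400 43.5500] k=[3 6 3 0 0 14 45]
t=11: x=[3.0450 5.9100 3.0000 0.0450 0.2100 14.2550 44.5350] k=[0 5 4 0 0 16 47]
t=12: x=[0.0750 4.9100 3.9550 0.0600 0.2400 16.2250 46.5350] k=[3 1 7 0 0 17 45]
t=13: x=[2.9700 1.1200 6.8050 0.1050 0.2550 17.1650 44.5800] k=[4 1 6 0 0 13 49]
t=14: x=[3.9550 1.1200 5.8350 0.0900 0.1950 13.3450 48.4600] k=[5 4 9 0 0 10 51]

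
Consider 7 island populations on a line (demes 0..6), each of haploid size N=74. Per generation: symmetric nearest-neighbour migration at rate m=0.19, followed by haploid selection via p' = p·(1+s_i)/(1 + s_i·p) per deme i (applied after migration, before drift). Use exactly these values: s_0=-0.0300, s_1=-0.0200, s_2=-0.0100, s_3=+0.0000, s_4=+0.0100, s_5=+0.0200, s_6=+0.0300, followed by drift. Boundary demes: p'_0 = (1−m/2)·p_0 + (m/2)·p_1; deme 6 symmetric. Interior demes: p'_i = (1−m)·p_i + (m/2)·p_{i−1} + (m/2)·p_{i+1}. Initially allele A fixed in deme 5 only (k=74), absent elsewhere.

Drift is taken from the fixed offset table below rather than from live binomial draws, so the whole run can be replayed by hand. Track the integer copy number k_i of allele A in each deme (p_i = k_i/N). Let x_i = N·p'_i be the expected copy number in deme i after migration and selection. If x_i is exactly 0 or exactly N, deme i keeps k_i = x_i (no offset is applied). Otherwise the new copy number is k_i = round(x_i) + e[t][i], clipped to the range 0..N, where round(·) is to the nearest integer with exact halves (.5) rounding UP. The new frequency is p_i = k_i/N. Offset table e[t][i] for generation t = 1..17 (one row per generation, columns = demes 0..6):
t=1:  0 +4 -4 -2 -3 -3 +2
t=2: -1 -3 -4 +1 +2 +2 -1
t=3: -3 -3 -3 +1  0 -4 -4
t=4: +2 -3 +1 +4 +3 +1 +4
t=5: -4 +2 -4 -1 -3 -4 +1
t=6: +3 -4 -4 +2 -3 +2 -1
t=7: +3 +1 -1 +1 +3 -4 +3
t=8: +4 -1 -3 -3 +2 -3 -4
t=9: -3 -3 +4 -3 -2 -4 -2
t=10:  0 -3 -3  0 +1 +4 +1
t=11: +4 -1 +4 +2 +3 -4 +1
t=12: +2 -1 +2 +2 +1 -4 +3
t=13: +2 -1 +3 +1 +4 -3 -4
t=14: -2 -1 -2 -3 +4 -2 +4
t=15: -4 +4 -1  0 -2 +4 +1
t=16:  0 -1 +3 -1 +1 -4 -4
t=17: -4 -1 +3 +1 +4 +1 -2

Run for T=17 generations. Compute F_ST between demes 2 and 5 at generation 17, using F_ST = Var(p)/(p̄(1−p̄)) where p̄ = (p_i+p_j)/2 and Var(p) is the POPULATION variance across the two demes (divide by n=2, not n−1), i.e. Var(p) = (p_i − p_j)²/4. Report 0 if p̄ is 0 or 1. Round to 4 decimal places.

0.0097

t=0: k=[0 0 0 0 0 74 0]
t=1: x=[0.0000 0.0000 0.0000 0.0000 7.0936 60.1641 7.2203] k=[0 0 0 0 4 57 9]
t=2: x=[0.0000 0.0000 0.0000 0.3800 8.7313 47.7414 13.8904] k=[0 0 0 1 11 50 13]
t=3: x=[0.0000 0.0000 0.0941 1.8550 13.8668 43.1368 16.8973] k=[0 0 0 3 14 39 13]
t=4: x=[0.0000 0.0000 0.2822 3.7600 15.4513 34.5194 15.8348] k=[0 0 1 8 18 36 20]
t=5: x=[0.0000 0.0931 1.5546 8.2850 18.8997 33.1320 21.9739] k=[0 2 0 7 16 29 23]
t=6: x=[0.1843 1.5883 0.8465 7.1900 16.5073 27.5365 24.0473] k=[3 0 0 9 14 30 23]
t=7: x=[2.6365 0.2793 0.8465 8.6200 15.1646 28.1596 24.1433] k=[6 1 0 10 18 24 27]
t=8: x=[5.3713 1.3529 1.0347 9.8100 17.9449 24.0352 27.2216] k=[9 0 0 7 20 21 23]
t=9: x=[7.9268 0.8381 0.6584 7.5700 19.0002 21.3949 23.2790] k=[5 0 5 5 17 17 21]
t=10: x=[4.3973 0.9312 4.4825 6.1400 15.9843 17.6447 21.0625] k=[4 0 1 6 17 22 22]
t=11: x=[3.5166 0.4656 1.3665 6.5700 16.5575 21.8285 22.4597] k=[8 0 5 9 20 18 23]
t=12: x=[7.0435 1.2107 4.8592 9.6650 18.9047 18.9427 22.9908] k=[9 0 7 12 20 15 26]
t=13: x=[7.9268 1.4902 6.7481 12.2850 18.9047 16.7755 25.4462] k=[10 0 10 13 23 14 21]
t=14: x=[8.8108 1.8630 9.2533 13.6650 21.3458 15.7643 20.7738] k=[7 1 7 11 25 14 25]
t=15: x=[6.2534 2.0984 6.7481 11.9500 22.7816 16.3407 24.4363] k=[2 6 6 12 21 20 25]
t=16: x=[2.3108 5.5160 6.5101 12.2850 20.1958 20.8654 25.0121] k=[2 5 10 11 21 17 21]
t=17: x=[2.2185 5.0933 9.5362 11.8550 19.8140 18.0287 21.0625] k=[0 4 13 13 24 19 19]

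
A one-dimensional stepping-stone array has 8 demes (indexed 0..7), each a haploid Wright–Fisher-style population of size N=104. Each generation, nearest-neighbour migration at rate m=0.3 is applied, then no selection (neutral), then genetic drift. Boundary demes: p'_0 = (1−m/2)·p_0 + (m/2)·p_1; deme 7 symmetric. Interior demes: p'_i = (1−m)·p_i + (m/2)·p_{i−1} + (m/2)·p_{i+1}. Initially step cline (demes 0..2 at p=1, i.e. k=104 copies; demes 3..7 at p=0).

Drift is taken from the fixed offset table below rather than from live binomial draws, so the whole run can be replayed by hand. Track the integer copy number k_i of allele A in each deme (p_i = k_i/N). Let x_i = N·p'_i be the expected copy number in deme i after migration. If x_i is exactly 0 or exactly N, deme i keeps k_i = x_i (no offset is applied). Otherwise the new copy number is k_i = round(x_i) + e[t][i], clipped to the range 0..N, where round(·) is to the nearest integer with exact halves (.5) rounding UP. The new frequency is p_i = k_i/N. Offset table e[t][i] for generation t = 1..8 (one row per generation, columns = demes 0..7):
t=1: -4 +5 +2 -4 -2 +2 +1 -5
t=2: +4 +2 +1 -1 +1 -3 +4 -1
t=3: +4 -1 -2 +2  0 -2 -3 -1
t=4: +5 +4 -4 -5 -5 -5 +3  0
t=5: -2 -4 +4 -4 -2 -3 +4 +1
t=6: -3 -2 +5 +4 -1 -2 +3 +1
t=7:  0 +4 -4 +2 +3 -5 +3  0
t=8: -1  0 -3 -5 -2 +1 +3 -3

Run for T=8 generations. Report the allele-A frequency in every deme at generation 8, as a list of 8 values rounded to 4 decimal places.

[0.9135, 0.8462, 0.5865, 0.3077, 0.1154, 0.0288, 0.0000, 0.0000]

t=0: k=[104 104 104 0 0 0 0 0]
t=1: x=[104.0000 104.0000 88.4000 15.6000 0.0000 0.0000 0.0000 0.0000] k=[104 104 90 12 0 0 0 0]
t=2: x=[104.0000 101.9000 80.4000 21.9000 1.8000 0.0000 0.0000 0.0000] k=[104 104 81 21 3 0 0 0]
t=3: x=[104.0000 100.5500 75.4500 27.3000 5.2500 0.4500 0.0000 0.0000] k=[104 100 73 29 5 0 0 0]
t=4: x=[103.4000 96.5500 70.4500 32.0000 7.8500 0.7500 0.0000 0.0000] k=[104 101 66 27 3 0 0 0]
t=5: x=[103.5500 96.2000 65.4000 29.2500 6.1500 0.4500 0.0000 0.0000] k=[102 92 69 25 4 0 0 0]
t=6: x=[100.5000 90.0500 65.8500 28.4500 6.5500 0.6000 0.0000 0.0000] k=[98 88 71 32 6 0 0 0]
t=7: x=[96.5000 86.9500 67.7000 33.9500 9.0000 0.9000 0.0000 0.0000] k=[97 91 64 36 12 0 0 0]
t=8: x=[96.1000 87.8500 63.8500 36.6000 13.8000 1.8000 0.0000 0.0000] k=[95 88 61 32 12 3 0 0]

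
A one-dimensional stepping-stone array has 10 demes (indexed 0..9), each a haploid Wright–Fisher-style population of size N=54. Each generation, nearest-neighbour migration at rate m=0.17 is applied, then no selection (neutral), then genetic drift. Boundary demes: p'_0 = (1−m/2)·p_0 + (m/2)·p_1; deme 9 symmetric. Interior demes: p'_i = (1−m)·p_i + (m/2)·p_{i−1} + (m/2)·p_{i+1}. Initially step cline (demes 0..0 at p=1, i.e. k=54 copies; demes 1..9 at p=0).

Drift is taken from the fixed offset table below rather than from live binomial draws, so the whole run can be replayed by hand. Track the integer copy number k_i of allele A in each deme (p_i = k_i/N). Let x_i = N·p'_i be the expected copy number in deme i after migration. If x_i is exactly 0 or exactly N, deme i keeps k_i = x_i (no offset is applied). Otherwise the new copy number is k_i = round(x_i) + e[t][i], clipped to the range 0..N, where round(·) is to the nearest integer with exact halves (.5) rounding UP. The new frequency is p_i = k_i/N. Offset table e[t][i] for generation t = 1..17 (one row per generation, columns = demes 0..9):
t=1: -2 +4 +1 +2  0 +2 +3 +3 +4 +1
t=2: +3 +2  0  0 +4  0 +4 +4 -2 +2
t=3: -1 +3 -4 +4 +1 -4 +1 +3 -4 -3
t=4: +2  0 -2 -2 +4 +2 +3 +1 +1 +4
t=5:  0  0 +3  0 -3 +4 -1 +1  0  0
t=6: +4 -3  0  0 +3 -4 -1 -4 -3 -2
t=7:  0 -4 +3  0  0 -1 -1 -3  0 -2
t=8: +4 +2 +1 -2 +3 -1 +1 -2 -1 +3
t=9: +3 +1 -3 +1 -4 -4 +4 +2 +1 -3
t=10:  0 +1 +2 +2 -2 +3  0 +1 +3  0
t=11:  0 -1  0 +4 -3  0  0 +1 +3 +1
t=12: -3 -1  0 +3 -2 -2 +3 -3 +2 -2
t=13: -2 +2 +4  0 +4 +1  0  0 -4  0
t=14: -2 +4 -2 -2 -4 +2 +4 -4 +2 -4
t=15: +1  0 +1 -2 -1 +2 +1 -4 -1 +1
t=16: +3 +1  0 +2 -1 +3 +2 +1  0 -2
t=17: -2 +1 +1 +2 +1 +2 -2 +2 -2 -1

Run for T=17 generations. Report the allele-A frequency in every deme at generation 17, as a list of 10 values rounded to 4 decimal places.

[0.5741, 0.5370, 0.3333, 0.2037, 0.0556, 0.1667, 0.0926, 0.0741, 0.0000, 0.0000]

t=0: k=[54 0 0 0 0 0 0 0 0 0]
t=1: x=[49.4100 4.5900 0.0000 0.0000 0.0000 0.0000 0.0000 0.0000 0.0000 0.0000] k=[47 9 0 0 0 0 0 0 0 0]
t=2: x=[43.7700 11.4650 0.7650 0.0000 0.0000 0.0000 0.0000 0.0000 0.0000 0.0000] k=[47 13 1 0 0 0 0 0 0 0]
t=3: x=[44.1100 14.8700 1.9350 0.0850 0.0000 0.0000 0.0000 0.0000 0.0000 0.0000] k=[43 18 0 4 0 0 0 0 0 0]
t=4: x=[40.8750 18.5950 1.8700 3.3200 0.3400 0.0000 0.0000 0.0000 0.0000 0.0000] k=[43 19 0 1 4 0 0 0 0 0]
t=5: x=[40.9600 19.4250 1.7000 1.1700 3.4050 0.3400 0.0000 0.0000 0.0000 0.0000] k=[41 19 5 1 0 4 0 0 0 0]
t=6: x=[39.1300 19.6800 5.8500 1.2550 0.4250 3.3200 0.3400 0.0000 0.0000 0.0000] k=[43 17 6 1 3 0 0 0 0 0]
t=7: x=[40.7900 18.2750 6.5100 1.5950 2.5750 0.2550 0.0000 0.0000 0.0000 0.0000] k=[41 14 10 2 3 0 0 0 0 0]
t=8: x=[38.7050 15.9550 9.6600 2.7650 2.6600 0.2550 0.0000 0.0000 0.0000 0.0000] k=[43 18 11 1 6 0 0 0 0 0]
t=9: x=[40.8750 19.5300 10.7450 2.2750 5.0650 0.5100 0.0000 0.0000 0.0000 0.0000] k=[44 21 8 3 1 0 0 0 0 0]
t=10: x=[42.0450 21.8500 8.6800 3.2550 1.0850 0.0850 0.0000 0.0000 0.0000 0.0000] k=[42 23 11 5 0 3 0 0 0 0]
t=11: x=[40.3850 23.5950 11.5100 5.0850 0.6800 2.4900 0.2550 0.0000 0.0000 0.0000] k=[40 23 12 9 0 2 0 0 0 0]
t=12: x=[38.5550 23.5100 12.6800 8.4900 0.9350 1.6600 0.1700 0.0000 0.0000 0.0000] k=[36 23 13 11 0 0 3 0 0 0]
t=13: x=[34.8950 23.2550 13.6800 10.2350 0.9350 0.2550 2.4900 0.2550 0.0000 0.0000] k=[33 25 18 10 5 1 2 0 0 0]
t=14: x=[32.3200 25.0850 17.9150 10.2550 5.0850 1.4250 1.7450 0.1700 0.0000 0.0000] k=[30 29 16 8 1 3 6 0 0 0]
t=15: x=[29.9150 27.9800 16.4250 8.0850 1.7650 3.0850 5.2350 0.5100 0.0000 0.0000] k=[31 28 17 6 1 5 6 0 0 0]
t=16: x=[30.7450 27.3200 17.0000 6.5100 1.7650 4.7450 5.4050 0.5100 0.0000 0.0000] k=[34 28 17 9 1 8 7 2 0 0]
t=17: x=[33.4900 27.5750 17.2550 9.0000 2.2750 7.3200 6.6600 2.2550 0.1700 0.0000] k=[31 29 18 11 3 9 5 4 0 0]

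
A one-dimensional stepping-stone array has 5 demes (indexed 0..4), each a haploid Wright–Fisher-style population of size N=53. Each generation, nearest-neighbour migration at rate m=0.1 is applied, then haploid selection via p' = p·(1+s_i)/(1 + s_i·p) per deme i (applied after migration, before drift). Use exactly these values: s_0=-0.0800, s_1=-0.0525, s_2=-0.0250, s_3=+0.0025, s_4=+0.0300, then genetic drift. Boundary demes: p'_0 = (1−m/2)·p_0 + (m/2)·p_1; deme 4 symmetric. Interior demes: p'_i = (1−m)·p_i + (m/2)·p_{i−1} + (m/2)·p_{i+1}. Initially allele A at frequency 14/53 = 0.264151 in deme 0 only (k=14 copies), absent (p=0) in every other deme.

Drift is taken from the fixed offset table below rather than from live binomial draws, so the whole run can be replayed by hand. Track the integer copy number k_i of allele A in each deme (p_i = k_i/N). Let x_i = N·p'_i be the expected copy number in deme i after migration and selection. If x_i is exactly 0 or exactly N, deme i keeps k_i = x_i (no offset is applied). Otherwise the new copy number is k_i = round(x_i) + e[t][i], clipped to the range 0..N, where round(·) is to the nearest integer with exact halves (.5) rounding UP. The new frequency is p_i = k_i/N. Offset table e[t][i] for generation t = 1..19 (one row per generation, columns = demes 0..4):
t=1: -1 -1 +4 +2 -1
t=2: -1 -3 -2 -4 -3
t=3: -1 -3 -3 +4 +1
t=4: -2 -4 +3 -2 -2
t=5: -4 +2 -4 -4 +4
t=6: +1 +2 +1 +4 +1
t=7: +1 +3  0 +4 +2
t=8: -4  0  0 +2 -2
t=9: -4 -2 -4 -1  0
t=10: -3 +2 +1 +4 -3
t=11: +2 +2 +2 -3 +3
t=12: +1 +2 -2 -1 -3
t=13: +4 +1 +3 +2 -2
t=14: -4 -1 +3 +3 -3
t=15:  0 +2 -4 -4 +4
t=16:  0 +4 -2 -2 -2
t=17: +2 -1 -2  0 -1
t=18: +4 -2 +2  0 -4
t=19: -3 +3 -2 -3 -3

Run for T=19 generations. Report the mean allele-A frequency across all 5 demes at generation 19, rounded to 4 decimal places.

t=0: k=[14 0 0 0 0]
t=1: x=[12.4867 0.6637 0.0000 0.0000 0.0000] k=[11 0 0 0 0]
t=2: x=[9.7681 0.5214 0.0000 0.0000 0.0000] k=[9 0 0 0 0]
t=3: x=[7.9688 0.4266 0.0000 0.0000 0.0000] k=[7 0 0 0 0]
t=4: x=[6.1800 0.3317 0.0000 0.0000 0.0000] k=[4 0 0 0 0]
t=5: x=[3.5162 0.1895 0.0000 0.0000 0.0000] k=[0 2 0 0 0]
t=6: x=[0.0920 1.7085 0.0975 0.0000 0.0000] k=[1 4 1 0 0]
t=7: x=[1.0598 3.5186 1.0731 0.0501 0.0000] k=[2 7 1 4 0]
t=8: x=[2.0771 6.1507 1.4147 3.6585 0.2060] k=[0 6 1 6 0]
t=9: x=[0.2761 5.1919 1.4635 5.4622 0.3089] k=[0 3 0 4 0]
t=10: x=[0.1380 2.5651 0.3413 3.6084 0.2060] k=[0 5 1 8 0]
t=11: x=[0.2301 4.3306 1.5124 7.2656 0.4119] k=[2 6 4 4 3]
t=12: x=[2.0307 5.4314 4.0052 3.9591 3.1361] k=[3 7 2 3 0]
t=13: x=[2.9583 6.2467 2.2449 2.8066 0.1545] k=[7 7 5 5 0]
t=14: x=[6.5088 6.5827 4.9845 4.7608 0.2575] k=[3 6 8 8 0]
t=15: x=[2.9118 5.6710 7.7313 7.6163 0.4119] k=[3 8 4 4 4]
t=16: x=[3.0047 7.2075 4.1031 4.0092 4.1107] k=[3 11 2 2 2]
t=17: x=[3.1441 9.7148 2.3915 2.0048 2.0577] k=[5 9 0 2 1]
t=18: x=[4.8218 7.9776 0.5364 1.8545 1.0809] k=[9 6 3 2 0]
t=19: x=[8.2522 5.7190 3.0269 1.9547 0.1030] k=[5 9 1 0 0]

0.0566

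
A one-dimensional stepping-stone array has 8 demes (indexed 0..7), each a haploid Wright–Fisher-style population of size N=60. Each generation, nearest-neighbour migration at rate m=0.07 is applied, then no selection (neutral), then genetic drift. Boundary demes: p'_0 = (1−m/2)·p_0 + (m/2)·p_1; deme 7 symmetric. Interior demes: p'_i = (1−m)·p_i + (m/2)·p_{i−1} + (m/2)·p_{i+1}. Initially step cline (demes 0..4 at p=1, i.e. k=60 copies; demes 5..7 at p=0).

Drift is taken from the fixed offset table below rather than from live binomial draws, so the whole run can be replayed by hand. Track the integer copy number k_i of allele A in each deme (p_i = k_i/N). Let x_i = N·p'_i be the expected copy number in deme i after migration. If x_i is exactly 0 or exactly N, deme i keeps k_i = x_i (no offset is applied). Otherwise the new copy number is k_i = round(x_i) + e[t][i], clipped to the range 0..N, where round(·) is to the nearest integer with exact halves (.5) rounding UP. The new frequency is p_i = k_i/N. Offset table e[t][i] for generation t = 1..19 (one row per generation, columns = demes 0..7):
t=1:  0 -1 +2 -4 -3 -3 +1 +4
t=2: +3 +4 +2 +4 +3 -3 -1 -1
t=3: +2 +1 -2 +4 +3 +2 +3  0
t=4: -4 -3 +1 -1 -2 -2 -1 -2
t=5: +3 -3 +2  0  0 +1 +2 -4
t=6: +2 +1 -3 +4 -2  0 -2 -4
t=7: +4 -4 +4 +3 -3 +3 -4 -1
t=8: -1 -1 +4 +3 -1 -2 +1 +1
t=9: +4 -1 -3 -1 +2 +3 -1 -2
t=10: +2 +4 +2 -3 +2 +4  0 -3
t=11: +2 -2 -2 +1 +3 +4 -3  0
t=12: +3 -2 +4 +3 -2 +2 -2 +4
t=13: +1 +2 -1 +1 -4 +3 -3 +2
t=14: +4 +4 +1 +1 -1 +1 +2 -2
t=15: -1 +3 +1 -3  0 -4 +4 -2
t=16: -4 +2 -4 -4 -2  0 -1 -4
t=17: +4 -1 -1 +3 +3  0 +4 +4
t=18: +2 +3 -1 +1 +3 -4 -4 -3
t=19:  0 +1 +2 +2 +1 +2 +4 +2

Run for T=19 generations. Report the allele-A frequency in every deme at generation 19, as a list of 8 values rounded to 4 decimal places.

t=0: k=[60 60 60 60 60 0 0 0]
t=1: x=[60.0000 60.0000 60.0000 60.0000 57.9000 2.1000 0.0000 0.0000] k=[60 60 60 60 55 0 0 0]
t=2: x=[60.0000 60.0000 60.0000 59.8250 53.2500 1.9250 0.0000 0.0000] k=[60 60 60 60 56 0 0 0]
t=3: x=[60.0000 60.0000 60.0000 59.8600 54.1800 1.9600 0.0000 0.0000] k=[60 60 60 60 57 4 0 0]
t=4: x=[60.0000 60.0000 60.0000 59.8950 55.2500 5.7150 0.1400 0.0000] k=[60 60 60 59 53 4 0 0]
t=5: x=[60.0000 60.0000 59.9650 58.8250 51.4950 5.5750 0.1400 0.0000] k=[60 60 60 59 51 7 2 0]
t=6: x=[60.0000 60.0000 59.9650 58.7550 49.7400 8.3650 2.1050 0.0700] k=[60 60 57 60 48 8 0 0]
t=7: x=[60.0000 59.8950 57.2100 59.4750 47.0200 9.1200 0.2800 0.0000] k=[60 56 60 60 44 12 0 0]
t=8: x=[59.8600 56.2800 59.8600 59.4400 43.4400 12.7000 0.4200 0.0000] k=[59 55 60 60 42 11 1 0]
t=9: x=[58.8600 55.3150 59.8250 59.3700 41.5450 11.7350 1.3150 0.0350] k=[60 54 57 58 44 15 0 0]
t=10: x=[59.7900 54.3150 56.9300 57.4750 43.4750 15.4900 0.5250 0.0000] k=[60 58 59 54 45 19 1 0]
t=11: x=[59.9300 58.1050 58.7900 53.8600 44.4050 19.2800 1.5950 0.0350] k=[60 56 57 55 47 23 0 0]
t=12: x=[59.8600 56.1750 56.8950 54.7900 46.4400 23.0350 0.8050 0.0000] k=[60 54 60 58 44 25 0 0]
t=13: x=[59.7900 54.4200 59.7200 57.5800 43.8250 24.7900 0.8750 0.0000] k=[60 56 59 59 40 28 0 0]
t=14: x=[59.8600 56.2450 58.8950 58.3350 40.2450 27.4400 0.9800 0.0000] k=[60 60 60 59 39 28 3 0]
t=15: x=[60.0000 60.0000 59.9650 58.3350 39.3150 27.5100 3.7700 0.1050] k=[60 60 60 55 39 24 8 0]
t=16: x=[60.0000 60.0000 59.8250 54.6150 39.0350 23.9650 8.2800 0.2800] k=[60 60 56 51 37 24 7 0]
t=17: x=[60.0000 59.8600 55.9650 50.6850 37.0350 23.8600 7.3500 0.2450] k=[60 59 55 54 40 24 11 4]
t=18: x=[59.9650 58.8950 55.1050 53.5450 39.9300 24.1050 11.2100 4.2450] k=[60 60 54 55 43 20 7 1]
t=19: x=[60.0000 59.7900 54.2450 54.5450 42.6150 20.3500 7.2450 1.2100] k=[60 60 56 57 44 22 11 3]

[1.0000, 1.0000, 0.9333, 0.9500, 0.7333, 0.3667, 0.1833, 0.0500]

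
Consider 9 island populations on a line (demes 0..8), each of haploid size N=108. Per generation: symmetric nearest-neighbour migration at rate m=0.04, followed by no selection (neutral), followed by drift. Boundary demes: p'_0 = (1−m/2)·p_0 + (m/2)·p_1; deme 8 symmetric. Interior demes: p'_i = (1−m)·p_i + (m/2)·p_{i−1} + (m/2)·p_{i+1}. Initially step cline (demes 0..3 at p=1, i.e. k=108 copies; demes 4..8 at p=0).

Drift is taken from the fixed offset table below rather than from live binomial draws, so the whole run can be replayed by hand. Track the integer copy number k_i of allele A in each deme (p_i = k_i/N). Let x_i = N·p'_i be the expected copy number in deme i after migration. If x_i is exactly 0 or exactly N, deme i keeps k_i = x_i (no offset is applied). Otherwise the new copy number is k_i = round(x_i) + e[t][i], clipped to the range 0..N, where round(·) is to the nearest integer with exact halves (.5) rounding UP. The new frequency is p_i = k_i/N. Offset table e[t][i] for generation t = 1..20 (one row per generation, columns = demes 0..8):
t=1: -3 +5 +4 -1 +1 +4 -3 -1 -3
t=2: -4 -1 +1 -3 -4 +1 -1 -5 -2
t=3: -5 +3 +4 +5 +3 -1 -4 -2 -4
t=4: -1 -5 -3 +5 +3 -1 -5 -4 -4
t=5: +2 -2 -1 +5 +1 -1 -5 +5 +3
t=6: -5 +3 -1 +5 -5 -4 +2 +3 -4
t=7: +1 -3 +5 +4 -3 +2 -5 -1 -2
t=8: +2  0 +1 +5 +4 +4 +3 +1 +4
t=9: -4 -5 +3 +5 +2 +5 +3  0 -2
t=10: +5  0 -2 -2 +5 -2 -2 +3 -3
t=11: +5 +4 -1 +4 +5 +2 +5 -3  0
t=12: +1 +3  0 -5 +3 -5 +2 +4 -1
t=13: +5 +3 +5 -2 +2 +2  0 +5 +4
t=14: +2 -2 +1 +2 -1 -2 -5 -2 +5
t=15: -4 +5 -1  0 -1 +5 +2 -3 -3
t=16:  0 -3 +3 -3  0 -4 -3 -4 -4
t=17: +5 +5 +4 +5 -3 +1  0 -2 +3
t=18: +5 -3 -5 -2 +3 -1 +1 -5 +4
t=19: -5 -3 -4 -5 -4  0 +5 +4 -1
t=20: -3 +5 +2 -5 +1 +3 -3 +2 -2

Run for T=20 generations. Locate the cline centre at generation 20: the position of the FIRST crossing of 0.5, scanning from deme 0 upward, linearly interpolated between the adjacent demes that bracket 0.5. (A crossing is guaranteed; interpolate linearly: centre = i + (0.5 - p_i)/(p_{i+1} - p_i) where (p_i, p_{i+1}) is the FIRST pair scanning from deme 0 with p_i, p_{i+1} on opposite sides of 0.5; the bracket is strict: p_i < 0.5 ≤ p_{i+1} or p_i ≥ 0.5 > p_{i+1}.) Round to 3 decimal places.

t=0: k=[108 108 108 108 0 0 0 0 0]
t=1: x=[108.0000 108.0000 108.0000 105.8400 2.1600 0.0000 0.0000 0.0000 0.0000] k=[108 108 108 105 3 0 0 0 0]
t=2: x=[108.0000 108.0000 107.9400 103.0200 4.9800 0.0600 0.0000 0.0000 0.0000] k=[108 108 108 100 1 1 0 0 0]
t=3: x=[108.0000 108.0000 107.8400 98.1800 2.9800 0.9800 0.0200 0.0000 0.0000] k=[108 108 108 103 6 0 0 0 0]
t=4: x=[108.0000 108.0000 107.9000 101.1600 7.8200 0.1200 0.0000 0.0000 0.0000] k=[108 108 105 106 11 0 0 0 0]
t=5: x=[108.0000 107.9400 105.0800 104.0800 12.6800 0.2200 0.0000 0.0000 0.0000] k=[108 106 104 108 14 0 0 0 0]
t=6: x=[107.9600 106.0000 104.1200 106.0400 15.6000 0.2800 0.0000 0.0000 0.0000] k=[103 108 103 108 11 0 0 0 0]
t=7: x=[103.1000 107.8000 103.2000 105.9600 12.7200 0.2200 0.0000 0.0000 0.0000] k=[104 105 108 108 10 2 0 0 0]
t=8: x=[104.0200 105.0400 107.9400 106.0400 11.8000 2.1200 0.0400 0.0000 0.0000] k=[106 105 108 108 16 6 3 0 0]
t=9: x=[105.9800 105.0800 107.9400 106.1600 17.6400 6.1400 3.0000 0.0600 0.0000] k=[102 100 108 108 20 11 6 0 0]
t=10: x=[101.9600 100.2000 107.8400 106.2400 21.5800 11.0800 5.9800 0.1200 0.0000] k=[107 100 106 104 27 9 4 3 0]
t=11: x=[106.8600 100.2600 105.8400 102.5000 28.1800 9.2600 4.0800 2.9600 0.0600] k=[108 104 105 107 33 11 9 0 0]
t=12: x=[107.9200 104.1000 105.0200 105.4800 34.0400 11.4000 8.8600 0.1800 0.0000] k=[108 107 105 100 37 6 11 4 0]
t=13: x=[107.9800 106.9800 104.9400 98.8400 37.6400 6.7200 10.7600 4.0600 0.0800] k=[108 108 108 97 40 9 11 9 4]
t=14: x=[108.0000 108.0000 107.7800 96.0800 40.5200 9.6600 10.9200 8.9400 4.1000] k=[108 108 108 98 40 8 6 7 9]
t=15: x=[108.0000 108.0000 107.8000 97.0400 40.5200 8.6000 6.0600 7.0200 8.9600] k=[108 108 107 97 40 14 8 4 6]
t=16: x=[108.0000 107.9800 106.8200 96.0600 40.6200 14.4000 8.0400 4.1200 5.9600] k=[108 105 108 93 41 10 5 0 2]
t=17: x=[107.9400 105.1200 107.6400 92.2600 41.4200 10.5200 5.0000 0.1400 1.9600] k=[108 108 108 97 38 12 5 0 5]
t=18: x=[108.0000 108.0000 107.7800 96.0400 38.6600 12.3800 5.0400 0.2000 4.9000] k=[108 108 103 94 42 11 6 0 9]
t=19: x=[108.0000 107.9000 102.9200 93.1400 42.4200 11.5200 5.9800 0.3000 8.8200] k=[108 105 99 88 38 12 11 4 8]
t=20: x=[107.9400 104.9400 98.9000 87.2200 38.4800 12.5000 10.8800 4.2200 7.9200] k=[105 108 101 82 39 16 8 6 6]

3.651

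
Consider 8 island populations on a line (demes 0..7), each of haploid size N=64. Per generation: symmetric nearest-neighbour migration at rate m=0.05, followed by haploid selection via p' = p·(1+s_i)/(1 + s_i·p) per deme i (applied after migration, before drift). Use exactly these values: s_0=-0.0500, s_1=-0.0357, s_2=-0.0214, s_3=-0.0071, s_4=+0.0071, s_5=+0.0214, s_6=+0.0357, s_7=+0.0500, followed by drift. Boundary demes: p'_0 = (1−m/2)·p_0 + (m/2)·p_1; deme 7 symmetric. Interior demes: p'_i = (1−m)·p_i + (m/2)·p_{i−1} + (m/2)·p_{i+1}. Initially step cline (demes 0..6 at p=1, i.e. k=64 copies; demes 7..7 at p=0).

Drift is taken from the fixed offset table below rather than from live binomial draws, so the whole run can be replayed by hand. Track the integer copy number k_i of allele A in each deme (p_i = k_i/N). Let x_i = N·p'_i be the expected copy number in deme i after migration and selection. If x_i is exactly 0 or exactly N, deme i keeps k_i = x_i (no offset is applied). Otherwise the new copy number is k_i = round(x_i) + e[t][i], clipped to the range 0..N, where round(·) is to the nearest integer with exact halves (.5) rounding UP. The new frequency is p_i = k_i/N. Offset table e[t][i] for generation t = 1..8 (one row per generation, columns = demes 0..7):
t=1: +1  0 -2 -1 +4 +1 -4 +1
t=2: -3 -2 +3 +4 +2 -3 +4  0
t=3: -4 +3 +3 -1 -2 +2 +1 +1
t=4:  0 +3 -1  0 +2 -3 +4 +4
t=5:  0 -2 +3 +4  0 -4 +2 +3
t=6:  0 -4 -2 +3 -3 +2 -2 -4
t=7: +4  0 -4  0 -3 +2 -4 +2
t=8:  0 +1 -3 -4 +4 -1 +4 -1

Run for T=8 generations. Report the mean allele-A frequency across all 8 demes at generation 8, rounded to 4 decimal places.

0.8906

t=0: k=[64 64 64 64 64 64 64 0]
t=1: x=[64.0000 64.0000 64.0000 64.0000 64.0000 64.0000 62.4538 1.6779] k=[64 64 64 64 64 64 58 3]
t=2: x=[64.0000 64.0000 64.0000 64.0000 64.0000 63.8531 56.9968 4.5781] k=[64 64 64 64 64 61 61 5]
t=3: x=[64.0000 64.0000 64.0000 64.0000 63.9255 61.1335 59.7416 6.6866] k=[64 64 64 64 62 63 61 8]
t=4: x=[64.0000 64.0000 64.0000 63.9496 62.0882 62.9472 59.8628 9.7204] k=[64 64 64 64 64 60 64 14]
t=5: x=[64.0000 64.0000 64.0000 64.0000 63.9007 60.2750 62.6956 15.8240] k=[64 64 64 64 64 56 64 19]
t=6: x=[64.0000 64.0000 64.0000 64.0000 63.8014 56.5407 62.7198 20.8042] k=[64 64 64 64 61 59 61 17]
t=7: x=[64.0000 64.0000 64.0000 63.9245 61.0450 59.1950 59.9841 18.7400] k=[64 64 64 64 58 61 56 21]
t=8: x=[64.0000 64.0000 64.0000 63.8489 58.2621 60.8638 55.5116 22.5828] k=[64 64 64 60 62 60 60 22]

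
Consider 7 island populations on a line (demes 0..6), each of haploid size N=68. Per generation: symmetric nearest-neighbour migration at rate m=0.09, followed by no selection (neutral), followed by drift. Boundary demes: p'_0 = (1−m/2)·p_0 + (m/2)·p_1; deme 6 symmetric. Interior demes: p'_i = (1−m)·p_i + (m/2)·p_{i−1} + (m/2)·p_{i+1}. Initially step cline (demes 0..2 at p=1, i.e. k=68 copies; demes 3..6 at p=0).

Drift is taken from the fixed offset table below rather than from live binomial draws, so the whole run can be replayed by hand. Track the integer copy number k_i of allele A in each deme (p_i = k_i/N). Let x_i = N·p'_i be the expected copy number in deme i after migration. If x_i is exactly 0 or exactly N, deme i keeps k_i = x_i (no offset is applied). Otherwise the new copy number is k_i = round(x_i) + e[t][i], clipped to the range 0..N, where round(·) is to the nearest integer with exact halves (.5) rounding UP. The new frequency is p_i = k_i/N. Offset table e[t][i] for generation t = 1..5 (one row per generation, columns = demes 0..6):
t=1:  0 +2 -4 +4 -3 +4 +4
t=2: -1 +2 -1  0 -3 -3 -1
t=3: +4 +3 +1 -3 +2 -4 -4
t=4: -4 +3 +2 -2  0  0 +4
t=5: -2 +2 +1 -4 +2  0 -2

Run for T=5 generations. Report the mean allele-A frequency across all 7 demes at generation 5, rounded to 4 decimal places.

0.4244

t=0: k=[68 68 68 0 0 0 0]
t=1: x=[68.0000 68.0000 64.9400 3.0600 0.0000 0.0000 0.0000] k=[68 68 61 7 0 0 0]
t=2: x=[68.0000 67.6850 58.8850 9.1150 0.3150 0.0000 0.0000] k=[68 68 58 9 0 0 0]
t=3: x=[68.0000 67.5500 56.2450 10.8000 0.4050 0.0000 0.0000] k=[68 68 57 8 2 0 0]
t=4: x=[68.0000 67.5050 55.2900 9.9350 2.1800 0.0900 0.0000] k=[68 68 57 8 2 0 0]
t=5: x=[68.0000 67.5050 55.2900 9.9350 2.1800 0.0900 0.0000] k=[68 68 56 6 4 0 0]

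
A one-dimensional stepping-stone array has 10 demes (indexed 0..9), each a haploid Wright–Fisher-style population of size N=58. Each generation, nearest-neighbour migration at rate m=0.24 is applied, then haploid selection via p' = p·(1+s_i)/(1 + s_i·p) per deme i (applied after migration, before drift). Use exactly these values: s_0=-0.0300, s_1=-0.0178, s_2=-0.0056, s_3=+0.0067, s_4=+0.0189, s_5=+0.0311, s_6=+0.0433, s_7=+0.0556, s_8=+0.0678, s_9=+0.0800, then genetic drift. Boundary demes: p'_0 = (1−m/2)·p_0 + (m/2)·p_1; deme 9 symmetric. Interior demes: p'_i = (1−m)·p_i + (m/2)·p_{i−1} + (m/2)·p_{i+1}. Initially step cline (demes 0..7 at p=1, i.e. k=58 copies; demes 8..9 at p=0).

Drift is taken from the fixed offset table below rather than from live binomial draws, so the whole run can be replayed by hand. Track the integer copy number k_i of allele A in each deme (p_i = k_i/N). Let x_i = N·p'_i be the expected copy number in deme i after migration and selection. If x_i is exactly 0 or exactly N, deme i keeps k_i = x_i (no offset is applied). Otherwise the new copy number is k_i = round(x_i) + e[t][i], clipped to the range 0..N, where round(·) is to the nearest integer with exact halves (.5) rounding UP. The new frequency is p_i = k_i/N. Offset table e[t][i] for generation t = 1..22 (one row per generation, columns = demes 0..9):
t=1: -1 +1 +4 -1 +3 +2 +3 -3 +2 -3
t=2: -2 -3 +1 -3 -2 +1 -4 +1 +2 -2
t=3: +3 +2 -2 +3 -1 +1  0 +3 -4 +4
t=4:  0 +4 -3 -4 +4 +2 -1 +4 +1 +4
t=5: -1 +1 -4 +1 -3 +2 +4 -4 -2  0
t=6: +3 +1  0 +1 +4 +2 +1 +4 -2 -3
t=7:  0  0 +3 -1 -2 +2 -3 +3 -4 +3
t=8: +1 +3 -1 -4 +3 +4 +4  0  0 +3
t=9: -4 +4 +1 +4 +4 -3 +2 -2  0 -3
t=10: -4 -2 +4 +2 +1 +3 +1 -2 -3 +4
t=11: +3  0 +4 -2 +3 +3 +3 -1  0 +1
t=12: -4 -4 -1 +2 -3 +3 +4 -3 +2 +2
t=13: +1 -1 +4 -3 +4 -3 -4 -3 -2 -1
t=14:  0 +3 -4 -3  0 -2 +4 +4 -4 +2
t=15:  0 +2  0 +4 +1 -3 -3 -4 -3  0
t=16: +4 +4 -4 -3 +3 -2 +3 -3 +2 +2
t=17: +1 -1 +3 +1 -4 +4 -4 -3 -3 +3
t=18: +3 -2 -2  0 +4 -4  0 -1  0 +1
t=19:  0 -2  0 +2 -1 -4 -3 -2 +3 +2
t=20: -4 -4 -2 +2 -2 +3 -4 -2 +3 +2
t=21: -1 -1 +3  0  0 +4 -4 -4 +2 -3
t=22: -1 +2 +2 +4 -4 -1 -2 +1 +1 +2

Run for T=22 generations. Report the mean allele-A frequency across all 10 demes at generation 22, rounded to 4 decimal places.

t=0: k=[58 58 58 58 58 58 58 58 0 0]
t=1: x=[58.0000 58.0000 58.0000 58.0000 58.0000 58.0000 58.0000 51.3647 7.3719 0.0000] k=[58 58 58 58 58 58 58 48 9 0]
t=2: x=[58.0000 58.0000 58.0000 58.0000 58.0000 58.0000 56.8488 45.0717 13.2590 1.1647] k=[58 58 58 58 58 58 53 46 15 0]
t=3: x=[58.0000 58.0000 58.0000 58.0000 58.0000 57.4179 52.9586 43.7107 17.7168 1.9392] k=[58 58 58 58 58 58 53 47 14 6]
t=4: x=[58.0000 58.0000 58.0000 58.0000 58.0000 57.4179 53.0744 44.3333 17.7989 7.4453] k=[58 58 58 58 58 58 52 48 19 11]
t=5: x=[58.0000 58.0000 58.0000 58.0000 58.0000 57.3015 52.4562 45.5376 22.4152 12.7072] k=[58 58 58 58 58 58 56 42 20 13]
t=6: x=[58.0000 58.0000 58.0000 58.0000 58.0000 57.7672 54.6946 41.6820 22.6996 14.6672] k=[58 58 58 58 58 58 56 46 21 12]
t=7: x=[58.0000 58.0000 58.0000 58.0000 58.0000 57.7672 55.1568 44.7610 23.8354 13.8761] k=[58 58 58 58 58 58 52 48 20 17]
t=8: x=[58.0000 58.0000 58.0000 58.0000 58.0000 57.3015 52.4562 45.6540 23.9164 18.3104] k=[58 58 58 58 58 58 56 46 24 21]
t=9: x=[58.0000 58.0000 58.0000 58.0000 58.0000 57.7672 55.1568 45.1106 27.2254 22.4086] k=[58 58 58 58 58 55 57 43 27 19]
t=10: x=[58.0000 58.0000 58.0000 58.0000 57.6466 55.6695 55.1953 43.3601 28.9108 20.9792] k=[58 58 58 58 58 58 56 41 26 25]
t=11: x=[58.0000 58.0000 58.0000 58.0000 58.0000 57.7672 54.5790 41.6429 28.6303 26.2211] k=[58 58 58 58 58 58 58 41 29 27]
t=12: x=[58.0000 58.0000 58.0000 58.0000 58.0000 58.0000 56.0418 42.2289 31.1480 28.3539] k=[58 58 58 58 58 58 58 39 33 30]
t=13: x=[58.0000 58.0000 58.0000 58.0000 58.0000 58.0000 55.8111 41.2127 34.2848 31.4709] k=[58 58 58 58 58 58 52 38 32 30]
t=14: x=[58.0000 58.0000 58.0000 58.0000 58.0000 57.3015 51.2955 39.6455 33.4135 31.3515] k=[58 58 58 58 58 55 55 44 29 33]
t=15: x=[58.0000 58.0000 58.0000 58.0000 57.6466 55.4361 53.8465 44.0999 32.2226 33.6138] k=[58 58 58 58 58 52 51 40 29 34]
t=16: x=[58.0000 58.0000 58.0000 58.0000 57.2932 52.7481 50.0939 40.6647 31.8646 34.4834] k=[58 58 58 58 58 51 53 38 34 36]
t=17: x=[58.0000 58.0000 58.0000 58.0000 57.1754 52.2408 51.2180 39.9985 35.6280 36.8054] k=[58 58 58 58 53 56 47 37 33 40]
t=18: x=[58.0000 58.0000 58.0000 57.4040 54.0298 54.6578 47.2560 38.4277 35.2334 40.1255] k=[58 58 58 57 58 51 47 37 35 41]
t=19: x=[58.0000 58.0000 57.8793 57.2450 57.0575 51.5380 46.6714 38.6636 36.8491 41.2127] k=[58 58 58 58 56 48 44 37 40 43]
t=20: x=[58.0000 58.0000 58.0000 57.7616 55.3281 48.7212 44.0931 38.8994 40.8041 43.4932] k=[58 58 58 58 53 52 40 37 44 45]
t=21: x=[58.0000 58.0000 58.0000 57.4040 53.5574 50.8737 41.5835 38.8994 43.9889 45.6448] k=[58 58 58 57 54 55 38 35 46 43]
t=22: x=[58.0000 58.0000 57.8793 56.7681 54.5414 52.9822 40.2071 37.4042 44.9938 44.1862] k=[58 58 58 58 51 52 38 38 46 46]

0.8672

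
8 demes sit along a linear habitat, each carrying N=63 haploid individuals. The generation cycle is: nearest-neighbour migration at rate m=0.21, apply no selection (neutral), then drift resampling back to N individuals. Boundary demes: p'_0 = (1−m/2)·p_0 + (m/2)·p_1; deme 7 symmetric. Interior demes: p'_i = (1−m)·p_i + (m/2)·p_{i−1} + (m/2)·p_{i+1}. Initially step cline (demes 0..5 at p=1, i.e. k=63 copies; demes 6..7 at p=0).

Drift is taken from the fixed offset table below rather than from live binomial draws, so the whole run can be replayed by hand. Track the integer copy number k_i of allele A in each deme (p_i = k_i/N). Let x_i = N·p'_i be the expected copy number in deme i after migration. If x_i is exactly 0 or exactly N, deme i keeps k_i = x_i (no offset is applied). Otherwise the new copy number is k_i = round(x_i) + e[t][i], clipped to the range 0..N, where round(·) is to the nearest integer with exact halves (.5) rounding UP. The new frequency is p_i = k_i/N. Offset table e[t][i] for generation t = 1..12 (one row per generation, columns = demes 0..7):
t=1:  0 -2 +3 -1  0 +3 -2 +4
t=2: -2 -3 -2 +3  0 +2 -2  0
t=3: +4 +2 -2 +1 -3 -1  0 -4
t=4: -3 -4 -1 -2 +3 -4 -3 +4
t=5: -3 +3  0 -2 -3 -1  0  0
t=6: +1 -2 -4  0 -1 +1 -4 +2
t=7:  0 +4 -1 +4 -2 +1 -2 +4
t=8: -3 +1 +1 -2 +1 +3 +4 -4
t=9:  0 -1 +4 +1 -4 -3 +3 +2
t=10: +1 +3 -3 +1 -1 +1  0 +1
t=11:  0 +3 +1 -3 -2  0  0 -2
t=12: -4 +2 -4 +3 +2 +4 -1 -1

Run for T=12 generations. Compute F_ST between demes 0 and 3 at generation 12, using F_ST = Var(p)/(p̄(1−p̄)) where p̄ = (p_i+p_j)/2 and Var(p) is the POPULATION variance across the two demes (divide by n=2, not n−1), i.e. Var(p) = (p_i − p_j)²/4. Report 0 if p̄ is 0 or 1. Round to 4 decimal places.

0.0500

t=0: k=[63 63 63 63 63 63 0 0]
t=1: x=[63.0000 63.0000 63.0000 63.0000 63.0000 56.3850 6.6150 0.0000] k=[63 63 63 63 63 59 5 0]
t=2: x=[63.0000 63.0000 63.0000 63.0000 62.5800 53.7500 10.1450 0.5250] k=[63 63 63 63 63 56 8 1]
t=3: x=[63.0000 63.0000 63.0000 63.0000 62.2650 51.6950 12.3050 1.7350] k=[63 63 63 63 59 51 12 0]
t=4: x=[63.0000 63.0000 63.0000 62.5800 58.5800 47.7450 14.8350 1.2600] k=[63 63 63 61 62 44 12 5]
t=5: x=[63.0000 63.0000 62.7900 61.3150 60.0050 42.5300 14.6250 5.7350] k=[63 63 63 59 57 42 15 6]
t=6: x=[63.0000 63.0000 62.5800 59.2100 55.6350 40.7400 16.8900 6.9450] k=[63 63 59 59 55 42 13 9]
t=7: x=[63.0000 62.5800 59.4200 58.5800 54.0550 40.3200 15.6250 9.4200] k=[63 63 58 63 52 41 14 13]
t=8: x=[63.0000 62.4750 59.0500 61.3200 52.0000 39.3200 16.7300 13.1050] k=[63 63 60 59 53 42 21 9]
t=9: x=[63.0000 62.6850 60.2100 58.4750 52.4750 40.9500 21.9450 10.2600] k=[63 62 63 59 48 38 25 12]
t=10: x=[62.8950 62.2100 62.4750 58.2650 48.1050 37.6850 25.0000 13.3650] k=[63 63 59 59 47 39 25 14]
t=11: x=[63.0000 62.5800 59.4200 57.7400 47.4200 38.3700 25.3150 15.1550] k=[63 63 60 55 45 38 25 13]
t=12: x=[63.0000 62.6850 59.7900 54.4750 45.3150 37.3700 25.1050 14.2600] k=[63 63 56 57 47 41 24 13]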